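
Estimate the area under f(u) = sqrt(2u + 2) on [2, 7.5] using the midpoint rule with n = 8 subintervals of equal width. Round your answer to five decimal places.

18.46854

Δu = (7.5 − 2)/8 = 0.6875.
Midpoints: 2.34375, 3.03125, 3.71875, 4.40625, 5.09375, 5.78125, 6.46875, 7.15625.
f(2.34375) ≈ 2.58602, f(3.03125) ≈ 2.83945, f(3.71875) ≈ 3.07205, f(4.40625) ≈ 3.28824, f(5.09375) ≈ 3.49106, f(5.78125) ≈ 3.68273, f(6.46875) ≈ 3.86491, f(7.15625) ≈ 4.03887.
Sum = Δu · [f(2.34375) + f(3.03125) + f(3.71875) + ...].
Sum ≈ 18.46854.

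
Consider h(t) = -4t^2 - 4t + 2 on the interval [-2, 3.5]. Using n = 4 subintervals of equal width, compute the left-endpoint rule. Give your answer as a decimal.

-42.453125

Δt = (3.5 − (-2))/4 = 1.375.
Left endpoints: -2, -0.625, 0.75, 2.125.
h(-2) = -6, h(-0.625) = 2.9375, h(0.75) = -3.25, h(2.125) = -24.5625.
Sum = Δt · [h(-2) + h(-0.625) + h(0.75) + h(2.125)].
Sum = -42.453125.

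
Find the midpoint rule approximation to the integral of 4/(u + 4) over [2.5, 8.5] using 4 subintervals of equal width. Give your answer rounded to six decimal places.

2.609305

Δu = (8.5 − 2.5)/4 = 1.5.
Midpoints: 3.25, 4.75, 6.25, 7.75.
f(3.25) = 16/29, f(4.75) = 16/35, f(6.25) = 16/41, f(7.75) = 16/47.
Sum = Δu · [f(3.25) + f(4.75) + f(6.25) + f(7.75)].
Sum ≈ 2.609305.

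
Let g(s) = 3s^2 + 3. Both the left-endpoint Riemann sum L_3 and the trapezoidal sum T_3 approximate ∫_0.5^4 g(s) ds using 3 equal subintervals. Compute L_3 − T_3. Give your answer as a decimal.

-27.5625

L_3 ≈ 49.19444.
T_3 ≈ 76.75694.
L_3 − T_3 = -27.5625.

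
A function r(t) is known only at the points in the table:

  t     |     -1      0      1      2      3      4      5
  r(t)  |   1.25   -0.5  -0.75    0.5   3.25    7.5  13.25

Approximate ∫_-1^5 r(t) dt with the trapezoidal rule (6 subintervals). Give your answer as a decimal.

17.25

Δt = 1.
T_6 = (1/2)·[1.25 + 2·(-0.5) + 2·(-0.75) + 2·0.5 + 2·3.25 + 2·7.5 + 13.25] = 17.25.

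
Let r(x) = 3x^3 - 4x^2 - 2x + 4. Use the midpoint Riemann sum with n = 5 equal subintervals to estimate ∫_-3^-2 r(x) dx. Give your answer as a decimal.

-64.995

Δx = (-2 − (-3))/5 = 0.2.
Midpoints: -2.9, -2.7, -2.5, -2.3, -2.1.
r(-2.9) = -97.007, r(-2.7) = -78.809, r(-2.5) = -62.875, r(-2.3) = -49.061, r(-2.1) = -37.223.
Sum = Δx · [r(-2.9) + r(-2.7) + r(-2.5) + r(-2.3) + r(-2.1)].
Sum = -64.995.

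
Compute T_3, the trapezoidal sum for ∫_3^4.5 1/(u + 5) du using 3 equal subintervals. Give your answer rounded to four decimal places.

0.1719

Δu = (4.5 − 3)/3 = 0.5.
f(3) = 0.125, f(3.5) = 2/17, f(4) = 1/9, f(4.5) = 2/19.
T_3 = (Δu/2)·[f(u_0) + 2f(u_1) + 2f(u_2) + f(u_3)].
Sum ≈ 0.1719.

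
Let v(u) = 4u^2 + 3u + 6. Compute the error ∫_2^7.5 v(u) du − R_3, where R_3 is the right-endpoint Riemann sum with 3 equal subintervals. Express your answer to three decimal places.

-219.032

Exact integral: ∫_2^7.5 v(u) du ≈ 663.20833.
R_3 ≈ 882.24074.
Error ≈ 663.20833 − 882.24074 ≈ -219.032.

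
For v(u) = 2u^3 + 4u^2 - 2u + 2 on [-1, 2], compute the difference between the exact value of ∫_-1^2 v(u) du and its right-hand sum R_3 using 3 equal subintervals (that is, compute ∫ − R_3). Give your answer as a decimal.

-15.5

Exact integral: ∫_-1^2 v(u) du = 22.5.
R_3 = 38.
Error = 22.5 − 38 = -15.5.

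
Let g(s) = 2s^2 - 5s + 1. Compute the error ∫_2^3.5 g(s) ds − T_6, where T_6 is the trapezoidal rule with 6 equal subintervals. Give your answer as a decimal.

-0.03125

Exact integral: ∫_2^3.5 g(s) ds = 4.125.
T_6 = 4.15625.
Error = 4.125 − 4.15625 = -0.03125.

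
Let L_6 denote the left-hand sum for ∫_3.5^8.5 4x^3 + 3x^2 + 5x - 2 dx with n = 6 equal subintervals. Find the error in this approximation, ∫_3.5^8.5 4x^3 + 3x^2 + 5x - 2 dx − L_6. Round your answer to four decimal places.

994.0972

Exact integral: ∫_3.5^8.5 f(x) dx = 5781.25.
L_6 ≈ 4787.152778.
Error ≈ 5781.25 − 4787.152778 ≈ 994.0972.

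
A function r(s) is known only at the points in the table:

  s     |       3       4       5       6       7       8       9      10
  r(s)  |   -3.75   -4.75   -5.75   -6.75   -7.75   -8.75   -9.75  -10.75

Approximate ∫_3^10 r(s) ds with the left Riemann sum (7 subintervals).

Δs = 1.
Sum = 1·[(-3.75) + (-4.75) + (-5.75) + (-6.75) + (-7.75) + (-8.75) + (-9.75)] = -47.25.

-47.25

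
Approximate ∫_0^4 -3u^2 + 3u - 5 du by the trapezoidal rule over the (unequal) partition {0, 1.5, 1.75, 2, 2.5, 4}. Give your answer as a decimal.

Subinterval widths: 1.5, 0.25, 0.25, 0.5, 1.5.
f(0) = -5, f(1.5) = -7.25, f(1.75) = -8.9375, f(2) = -11, f(2.5) = -16.25, f(4) = -41.
On each subinterval the trapezoid contributes (Δu_i/2)·[f(u_{i-1}) + f(u_i)].
Sum = -63.453125.

-63.453125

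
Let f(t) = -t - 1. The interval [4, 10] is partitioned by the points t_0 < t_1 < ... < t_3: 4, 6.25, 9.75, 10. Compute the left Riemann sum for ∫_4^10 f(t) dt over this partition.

Subinterval widths: 2.25, 3.5, 0.25.
Left endpoints: 4, 6.25, 9.75.
f(4) = -5, f(6.25) = -7.25, f(9.75) = -10.75.
Sum = Σ Δt_i · f(t_i).
Sum = -39.3125.

-39.3125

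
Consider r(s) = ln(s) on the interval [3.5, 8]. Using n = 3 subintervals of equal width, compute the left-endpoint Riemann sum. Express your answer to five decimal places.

7.10100

Δs = (8 − 3.5)/3 = 1.5.
Left endpoints: 3.5, 5, 6.5.
r(3.5) ≈ 1.25276, r(5) ≈ 1.60944, r(6.5) ≈ 1.87180.
Sum = Δs · [r(3.5) + r(5) + r(6.5)].
Sum ≈ 7.10100.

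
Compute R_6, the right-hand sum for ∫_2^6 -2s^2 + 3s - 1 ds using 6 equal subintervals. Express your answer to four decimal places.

-112.5926

Δs = (6 − 2)/6 = 2/3.
Right endpoints: 8/3, 10/3, 4, 14/3, 16/3, 6.
f(8/3) = -65/9, f(10/3) = -119/9, f(4) = -21, f(14/3) = -275/9, f(16/3) = -377/9, f(6) = -55.
Sum = Δs · [f(8/3) + f(10/3) + f(4) + ...].
Sum ≈ -112.5926.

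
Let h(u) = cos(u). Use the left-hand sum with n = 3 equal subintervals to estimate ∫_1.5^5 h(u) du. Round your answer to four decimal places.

-1.8535

Δu = (5 − 1.5)/3 = 7/6.
Left endpoints: 1.5, 8/3, 23/6.
h(1.5) ≈ 0.0707, h(8/3) ≈ -0.8893, h(23/6) ≈ -0.7701.
Sum = Δu · [h(1.5) + h(8/3) + h(23/6)].
Sum ≈ -1.8535.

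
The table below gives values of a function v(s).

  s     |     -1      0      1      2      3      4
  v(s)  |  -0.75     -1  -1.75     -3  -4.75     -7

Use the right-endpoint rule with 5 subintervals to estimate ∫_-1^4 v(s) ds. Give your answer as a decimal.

Δs = 1.
Sum = 1·[(-1) + (-1.75) + (-3) + (-4.75) + (-7)] = -17.5.

-17.5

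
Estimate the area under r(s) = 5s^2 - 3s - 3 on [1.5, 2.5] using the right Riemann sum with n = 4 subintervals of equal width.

13.59375

Δs = (2.5 − 1.5)/4 = 0.25.
Right endpoints: 1.75, 2, 2.25, 2.5.
r(1.75) = 7.0625, r(2) = 11, r(2.25) = 15.5625, r(2.5) = 20.75.
Sum = Δs · [r(1.75) + r(2) + r(2.25) + r(2.5)].
Sum = 13.59375.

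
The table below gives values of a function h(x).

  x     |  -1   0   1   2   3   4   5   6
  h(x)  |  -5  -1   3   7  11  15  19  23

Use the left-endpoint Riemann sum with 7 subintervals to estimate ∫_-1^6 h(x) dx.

Δx = 1.
Sum = 1·[(-5) + (-1) + 3 + 7 + 11 + 15 + 19] = 49.

49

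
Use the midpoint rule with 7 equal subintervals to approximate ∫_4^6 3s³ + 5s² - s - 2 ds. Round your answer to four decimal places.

Δs = (6 − 4)/7 = 2/7.
Midpoints: 29/7, 31/7, 33/7, 5, 37/7, 39/7, 41/7.
f(29/7) = 100495/343, f(31/7) = 120803/343, f(33/7) = 143623/343, f(5) = 493, f(37/7) = 197375/343, f(39/7) = 228595/343, f(41/7) = 262903/343.
Sum = Δs · [f(29/7) + f(31/7) + f(33/7) + ...].
Sum ≈ 1018.6531.

1018.6531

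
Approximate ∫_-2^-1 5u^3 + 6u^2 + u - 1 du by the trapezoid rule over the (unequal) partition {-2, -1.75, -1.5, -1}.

-7.62109375

Subinterval widths: 0.25, 0.25, 0.5.
f(-2) = -19, f(-1.75) = -11.171875, f(-1.5) = -5.875, f(-1) = -1.
On each subinterval the trapezoid contributes (Δu_i/2)·[f(u_{i-1}) + f(u_i)].
Sum = -7.62109375.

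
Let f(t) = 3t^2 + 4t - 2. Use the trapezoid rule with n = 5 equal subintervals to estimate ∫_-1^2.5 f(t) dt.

Δt = (2.5 − (-1))/5 = 0.7.
f(-1) = -3, f(-0.3) = -2.93, f(0.4) = 0.08, f(1.1) = 6.03, f(1.8) = 14.92, f(2.5) = 26.75.
T_5 = (Δt/2)·[f(t_0) + 2f(t_1) + ... + 2f(t_{4}) + f(t_5)].
Sum = 20.9825.

20.9825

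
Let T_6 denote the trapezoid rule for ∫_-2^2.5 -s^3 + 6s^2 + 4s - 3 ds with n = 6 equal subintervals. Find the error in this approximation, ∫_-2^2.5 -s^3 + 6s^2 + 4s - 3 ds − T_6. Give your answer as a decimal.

Exact integral: ∫_-2^2.5 f(s) ds = 32.484375.
T_6 = 34.69921875.
Error = 32.484375 − 34.69921875 = -2.21484375.

-2.21484375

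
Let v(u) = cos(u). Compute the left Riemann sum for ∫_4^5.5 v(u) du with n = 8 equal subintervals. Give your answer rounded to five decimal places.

Δu = (5.5 − 4)/8 = 0.1875.
Left endpoints: 4, 4.1875, 4.375, 4.5625, 4.75, 4.9375, 5.125, 5.3125.
v(4) ≈ -0.65364, v(4.1875) ≈ -0.50112, v(4.375) ≈ -0.33102, v(4.5625) ≈ -0.14933, v(4.75) ≈ 0.03760, v(4.9375) ≈ 0.22321, v(5.125) ≈ 0.40100, v(5.3125) ≈ 0.56473.
Sum = Δu · [v(4) + v(4.1875) + v(4.375) + ...].
Sum ≈ -0.07660.

-0.07660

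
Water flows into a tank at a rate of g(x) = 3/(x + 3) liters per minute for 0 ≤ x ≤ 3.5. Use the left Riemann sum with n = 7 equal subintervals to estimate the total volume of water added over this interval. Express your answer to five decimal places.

Δx = (3.5 − 0)/7 = 0.5.
Left endpoints: 0, 0.5, 1, 1.5, 2, 2.5, 3.
g(0) = 1, g(0.5) = 6/7, g(1) = 0.75, g(1.5) = 2/3, g(2) = 0.6, g(2.5) = 6/11, g(3) = 0.5.
Sum = Δx · [g(0) + g(0.5) + g(1) + ...].
Sum ≈ 2.45963.

2.45963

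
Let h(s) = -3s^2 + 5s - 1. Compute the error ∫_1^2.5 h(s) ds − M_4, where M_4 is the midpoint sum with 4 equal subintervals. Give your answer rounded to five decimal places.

Exact integral: ∫_1^2.5 h(s) ds = -3.
M_4 ≈ -2.9472656.
Error ≈ -3 − (-2.9472656) ≈ -0.05273.

-0.05273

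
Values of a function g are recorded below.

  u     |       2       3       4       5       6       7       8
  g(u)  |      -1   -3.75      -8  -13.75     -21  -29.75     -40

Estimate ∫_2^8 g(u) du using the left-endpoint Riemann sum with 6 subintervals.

Δu = 1.
Sum = 1·[(-1) + (-3.75) + (-8) + (-13.75) + (-21) + (-29.75)] = -77.25.

-77.25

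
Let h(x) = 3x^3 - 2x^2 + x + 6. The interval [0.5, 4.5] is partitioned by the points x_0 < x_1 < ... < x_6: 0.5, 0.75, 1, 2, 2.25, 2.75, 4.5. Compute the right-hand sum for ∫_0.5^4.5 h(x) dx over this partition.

Subinterval widths: 0.25, 0.25, 1, 0.25, 0.5, 1.75.
Right endpoints: 0.75, 1, 2, 2.25, 2.75, 4.5.
h(0.75) = 6.890625, h(1) = 8, h(2) = 24, h(2.25) = 32.296875, h(2.75) = 56.015625, h(4.5) = 243.375.
Sum = Σ Δx_i · h(x_i).
Sum = 489.7109375.

489.7109375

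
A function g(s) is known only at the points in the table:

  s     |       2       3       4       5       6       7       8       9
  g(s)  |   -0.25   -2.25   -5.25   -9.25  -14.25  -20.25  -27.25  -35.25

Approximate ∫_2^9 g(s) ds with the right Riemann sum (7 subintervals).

Δs = 1.
Sum = 1·[(-2.25) + (-5.25) + (-9.25) + (-14.25) + (-20.25) + (-27.25) + (-35.25)] = -113.75.

-113.75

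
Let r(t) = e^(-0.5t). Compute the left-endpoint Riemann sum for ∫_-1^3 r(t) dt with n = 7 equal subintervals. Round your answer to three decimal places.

3.278

Δt = (3 − (-1))/7 = 4/7.
Left endpoints: -1, -3/7, 1/7, 5/7, 9/7, 13/7, 17/7.
r(-1) ≈ 1.649, r(-3/7) ≈ 1.239, r(1/7) ≈ 0.931, r(5/7) ≈ 0.700, r(9/7) ≈ 0.526, r(13/7) ≈ 0.395, r(17/7) ≈ 0.297.
Sum = Δt · [r(-1) + r(-3/7) + r(1/7) + ...].
Sum ≈ 3.278.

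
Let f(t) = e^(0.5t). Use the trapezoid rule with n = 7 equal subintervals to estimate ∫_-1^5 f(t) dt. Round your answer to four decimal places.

23.5052

Δt = (5 − (-1))/7 = 6/7.
f(-1) ≈ 0.6065, f(-1/7) ≈ 0.9311, f(5/7) ≈ 1.4292, f(11/7) ≈ 2.1940, f(17/7) ≈ 3.3679, f(23/7) ≈ 5.1699, f(29/7) ≈ 7.9362, f(5) ≈ 12.1825.
T_7 = (Δt/2)·[f(t_0) + 2f(t_1) + ... + 2f(t_{6}) + f(t_7)].
Sum ≈ 23.5052.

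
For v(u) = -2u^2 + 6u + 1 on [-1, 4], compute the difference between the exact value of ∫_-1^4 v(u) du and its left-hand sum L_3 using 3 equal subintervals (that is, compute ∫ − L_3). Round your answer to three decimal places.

Exact integral: ∫_-1^4 v(u) du ≈ 6.66667.
L_3 ≈ 2.03704.
Error ≈ 6.66667 − 2.03704 ≈ 4.630.

4.630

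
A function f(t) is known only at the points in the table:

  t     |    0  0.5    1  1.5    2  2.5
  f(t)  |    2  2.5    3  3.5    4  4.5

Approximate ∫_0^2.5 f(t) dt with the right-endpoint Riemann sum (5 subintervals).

Δt = 0.5.
Sum = 0.5·[2.5 + 3 + 3.5 + 4 + 4.5] = 8.75.

8.75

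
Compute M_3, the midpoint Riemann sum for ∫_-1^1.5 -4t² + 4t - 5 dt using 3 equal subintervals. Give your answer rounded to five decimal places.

-15.25463

Δt = (1.5 − (-1))/3 = 5/6.
Midpoints: -7/12, 0.25, 13/12.
f(-7/12) = -313/36, f(0.25) = -4.25, f(13/12) = -193/36.
Sum = Δt · [f(-7/12) + f(0.25) + f(13/12)].
Sum ≈ -15.25463.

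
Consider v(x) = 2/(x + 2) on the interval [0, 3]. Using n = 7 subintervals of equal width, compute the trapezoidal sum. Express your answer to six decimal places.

Δx = (3 − 0)/7 = 3/7.
v(0) = 1, v(3/7) = 14/17, v(6/7) = 0.7, v(9/7) = 14/23, v(12/7) = 7/13, v(15/7) = 14/29, v(18/7) = 0.4375, v(3) = 0.4.
T_7 = (Δx/2)·[v(x_0) + 2v(x_1) + ... + 2v(x_{6}) + v(x_7)].
Sum ≈ 1.838977.

1.838977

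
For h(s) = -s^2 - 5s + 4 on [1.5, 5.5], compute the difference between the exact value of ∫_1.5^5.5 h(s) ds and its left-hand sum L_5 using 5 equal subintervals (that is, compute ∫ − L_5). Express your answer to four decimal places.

-18.7733

Exact integral: ∫_1.5^5.5 h(s) ds ≈ -108.333333.
L_5 = -89.56.
Error ≈ -108.333333 − (-89.56) ≈ -18.7733.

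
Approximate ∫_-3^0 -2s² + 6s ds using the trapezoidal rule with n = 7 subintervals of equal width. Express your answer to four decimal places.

-45.1837

Δs = (0 − (-3))/7 = 3/7.
f(-3) = -36, f(-18/7) = -1404/49, f(-15/7) = -1080/49, f(-12/7) = -792/49, f(-9/7) = -540/49, f(-6/7) = -324/49, f(-3/7) = -144/49, f(0) = 0.
T_7 = (Δs/2)·[f(s_0) + 2f(s_1) + ... + 2f(s_{6}) + f(s_7)].
Sum ≈ -45.1837.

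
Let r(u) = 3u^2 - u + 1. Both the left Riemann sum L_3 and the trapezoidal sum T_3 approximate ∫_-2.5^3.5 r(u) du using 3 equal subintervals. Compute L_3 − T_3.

-12

L_3 = 61.5.
T_3 = 73.5.
L_3 − T_3 = -12.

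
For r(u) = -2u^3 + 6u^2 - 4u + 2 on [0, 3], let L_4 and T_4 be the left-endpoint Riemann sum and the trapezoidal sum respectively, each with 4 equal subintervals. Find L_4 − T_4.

4.5

L_4 = 5.15625.
T_4 = 0.65625.
L_4 − T_4 = 4.5.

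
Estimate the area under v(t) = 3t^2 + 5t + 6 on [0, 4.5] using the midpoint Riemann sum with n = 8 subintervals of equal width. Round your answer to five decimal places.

168.39404

Δt = (4.5 − 0)/8 = 0.5625.
Midpoints: 0.28125, 0.84375, 1.40625, 1.96875, 2.53125, 3.09375, 3.65625, 4.21875.
v(0.28125) = 7827/1024, v(0.84375) = 12651/1024, v(1.40625) = 19419/1024, v(1.96875) = 28131/1024, v(2.53125) = 38787/1024, v(3.09375) = 51387/1024, v(3.65625) = 65931/1024, v(4.21875) = 82419/1024.
Sum = Δt · [v(0.28125) + v(0.84375) + v(1.40625) + ...].
Sum ≈ 168.39404.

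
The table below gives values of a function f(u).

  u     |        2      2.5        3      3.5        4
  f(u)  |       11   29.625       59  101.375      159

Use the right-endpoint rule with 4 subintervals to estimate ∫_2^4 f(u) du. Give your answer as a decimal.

174.5

Δu = 0.5.
Sum = 0.5·[29.625 + 59 + 101.375 + 159] = 174.5.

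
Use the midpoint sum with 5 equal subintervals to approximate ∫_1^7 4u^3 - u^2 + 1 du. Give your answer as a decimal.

Δu = (7 − 1)/5 = 1.2.
Midpoints: 1.6, 2.8, 4, 5.2, 6.4.
f(1.6) = 14.824, f(2.8) = 80.968, f(4) = 241, f(5.2) = 536.392, f(6.4) = 1008.616.
Sum = Δu · [f(1.6) + f(2.8) + f(4) + f(5.2) + f(6.4)].
Sum = 2258.16.

2258.16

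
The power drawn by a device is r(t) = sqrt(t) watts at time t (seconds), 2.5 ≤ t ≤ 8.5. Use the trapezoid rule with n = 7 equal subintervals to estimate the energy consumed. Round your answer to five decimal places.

13.87696

Δt = (8.5 − 2.5)/7 = 6/7.
r(2.5) ≈ 1.58114, r(47/14) ≈ 1.83225, r(59/14) ≈ 2.05287, r(71/14) ≈ 2.25198, r(83/14) ≈ 2.43487, r(95/14) ≈ 2.60494, r(107/14) ≈ 2.76457, r(8.5) ≈ 2.91548.
T_7 = (Δt/2)·[r(t_0) + 2r(t_1) + ... + 2r(t_{6}) + r(t_7)].
Sum ≈ 13.87696.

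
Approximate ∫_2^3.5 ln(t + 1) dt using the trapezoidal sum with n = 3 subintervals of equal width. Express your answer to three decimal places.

Δt = (3.5 − 2)/3 = 0.5.
f(2) ≈ 1.099, f(2.5) ≈ 1.253, f(3) ≈ 1.386, f(3.5) ≈ 1.504.
T_3 = (Δt/2)·[f(t_0) + 2f(t_1) + 2f(t_2) + f(t_3)].
Sum ≈ 1.970.

1.970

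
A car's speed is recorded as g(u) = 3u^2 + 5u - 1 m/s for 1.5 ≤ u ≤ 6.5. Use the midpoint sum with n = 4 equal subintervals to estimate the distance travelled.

Δu = (6.5 − 1.5)/4 = 1.25.
Midpoints: 2.125, 3.375, 4.625, 5.875.
g(2.125) = 23.171875, g(3.375) = 50.046875, g(4.625) = 86.296875, g(5.875) = 131.921875.
Sum = Δu · [g(2.125) + g(3.375) + g(4.625) + g(5.875)].
Sum = 364.296875.

364.296875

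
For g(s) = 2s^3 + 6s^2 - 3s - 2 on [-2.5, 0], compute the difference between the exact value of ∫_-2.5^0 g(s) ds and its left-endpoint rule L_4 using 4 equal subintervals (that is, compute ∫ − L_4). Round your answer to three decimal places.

Exact integral: ∫_-2.5^0 g(s) ds = 16.09375.
L_4 ≈ 20.14648.
Error ≈ 16.09375 − 20.14648 ≈ -4.053.

-4.053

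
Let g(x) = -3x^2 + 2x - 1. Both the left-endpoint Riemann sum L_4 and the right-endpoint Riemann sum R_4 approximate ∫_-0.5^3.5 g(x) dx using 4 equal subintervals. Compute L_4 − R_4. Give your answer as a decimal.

L_4 = -23.
R_4 = -51.
L_4 − R_4 = 28.

28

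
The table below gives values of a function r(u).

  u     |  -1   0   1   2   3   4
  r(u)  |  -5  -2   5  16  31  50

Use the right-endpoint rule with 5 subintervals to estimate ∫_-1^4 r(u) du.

100

Δu = 1.
Sum = 1·[(-2) + 5 + 16 + 31 + 50] = 100.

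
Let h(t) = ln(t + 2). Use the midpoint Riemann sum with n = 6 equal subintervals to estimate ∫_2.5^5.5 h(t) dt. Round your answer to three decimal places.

5.344

Δt = (5.5 − 2.5)/6 = 0.5.
Midpoints: 2.75, 3.25, 3.75, 4.25, 4.75, 5.25.
h(2.75) ≈ 1.558, h(3.25) ≈ 1.658, h(3.75) ≈ 1.749, h(4.25) ≈ 1.833, h(4.75) ≈ 1.910, h(5.25) ≈ 1.981.
Sum = Δt · [h(2.75) + h(3.25) + h(3.75) + ...].
Sum ≈ 5.344.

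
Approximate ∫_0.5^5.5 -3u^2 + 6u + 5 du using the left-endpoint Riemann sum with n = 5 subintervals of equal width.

-23.75

Δu = (5.5 − 0.5)/5 = 1.
Left endpoints: 0.5, 1.5, 2.5, 3.5, 4.5.
f(0.5) = 7.25, f(1.5) = 7.25, f(2.5) = 1.25, f(3.5) = -10.75, f(4.5) = -28.75.
Sum = Δu · [f(0.5) + f(1.5) + f(2.5) + f(3.5) + f(4.5)].
Sum = -23.75.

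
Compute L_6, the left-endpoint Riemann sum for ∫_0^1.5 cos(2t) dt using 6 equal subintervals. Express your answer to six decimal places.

0.317833

Δt = (1.5 − 0)/6 = 0.25.
Left endpoints: 0, 0.25, 0.5, 0.75, 1, 1.25.
f(0) ≈ 1.000000, f(0.25) ≈ 0.877583, f(0.5) ≈ 0.540302, f(0.75) ≈ 0.070737, f(1) ≈ -0.416147, f(1.25) ≈ -0.801144.
Sum = Δt · [f(0) + f(0.25) + f(0.5) + ...].
Sum ≈ 0.317833.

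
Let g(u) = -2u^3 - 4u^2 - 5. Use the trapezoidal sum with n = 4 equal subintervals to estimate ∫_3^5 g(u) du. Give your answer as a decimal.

Δu = (5 − 3)/4 = 0.5.
g(3) = -95, g(3.5) = -139.75, g(4) = -197, g(4.5) = -268.25, g(5) = -355.
T_4 = (Δu/2)·[g(u_0) + 2g(u_1) + 2g(u_2) + 2g(u_3) + g(u_4)].
Sum = -415.

-415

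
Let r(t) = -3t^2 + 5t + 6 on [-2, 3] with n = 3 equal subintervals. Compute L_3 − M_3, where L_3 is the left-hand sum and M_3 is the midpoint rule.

-18.75

L_3 ≈ -7.7777778.
M_3 ≈ 10.9722222.
L_3 − M_3 = -18.75.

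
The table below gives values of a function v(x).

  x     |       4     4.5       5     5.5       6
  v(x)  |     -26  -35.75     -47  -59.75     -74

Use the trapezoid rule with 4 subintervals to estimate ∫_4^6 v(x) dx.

-96.25

Δx = 0.5.
T_4 = (0.5/2)·[(-26) + 2·(-35.75) + 2·(-47) + 2·(-59.75) + (-74)] = -96.25.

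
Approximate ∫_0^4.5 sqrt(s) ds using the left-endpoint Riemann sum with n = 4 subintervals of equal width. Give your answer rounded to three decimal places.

4.947

Δs = (4.5 − 0)/4 = 1.125.
Left endpoints: 0, 1.125, 2.25, 3.375.
f(0) ≈ 0.000, f(1.125) ≈ 1.061, f(2.25) ≈ 1.500, f(3.375) ≈ 1.837.
Sum = Δs · [f(0) + f(1.125) + f(2.25) + f(3.375)].
Sum ≈ 4.947.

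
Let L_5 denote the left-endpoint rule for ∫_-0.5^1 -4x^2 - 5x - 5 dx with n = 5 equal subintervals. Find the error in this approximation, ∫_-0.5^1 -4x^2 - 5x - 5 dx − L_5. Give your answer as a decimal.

Exact integral: ∫_-0.5^1 f(x) dx = -10.875.
L_5 = -9.39.
Error = -10.875 − (-9.39) = -1.485.

-1.485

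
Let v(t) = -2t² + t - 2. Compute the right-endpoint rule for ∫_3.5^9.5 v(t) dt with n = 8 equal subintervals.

Δt = (9.5 − 3.5)/8 = 0.75.
Right endpoints: 4.25, 5, 5.75, 6.5, 7.25, 8, 8.75, 9.5.
v(4.25) = -33.875, v(5) = -47, v(5.75) = -62.375, v(6.5) = -80, v(7.25) = -99.875, v(8) = -122, v(8.75) = -146.375, v(9.5) = -173.
Sum = Δt · [v(4.25) + v(5) + v(5.75) + ...].
Sum = -573.375.

-573.375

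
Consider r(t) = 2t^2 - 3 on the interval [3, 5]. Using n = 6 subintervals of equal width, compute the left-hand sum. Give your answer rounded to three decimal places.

Δt = (5 − 3)/6 = 1/3.
Left endpoints: 3, 10/3, 11/3, 4, 13/3, 14/3.
r(3) = 15, r(10/3) = 173/9, r(11/3) = 215/9, r(4) = 29, r(13/3) = 311/9, r(14/3) = 365/9.
Sum = Δt · [r(3) + r(10/3) + r(11/3) + ...].
Sum ≈ 54.074.

54.074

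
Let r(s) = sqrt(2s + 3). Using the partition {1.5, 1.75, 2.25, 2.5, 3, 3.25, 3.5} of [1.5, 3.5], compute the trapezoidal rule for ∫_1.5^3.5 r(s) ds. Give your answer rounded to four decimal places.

5.6407

Subinterval widths: 0.25, 0.5, 0.25, 0.5, 0.25, 0.25.
r(1.5) ≈ 2.4495, r(1.75) ≈ 2.5495, r(2.25) ≈ 2.7386, r(2.5) ≈ 2.8284, r(3) ≈ 3.0000, r(3.25) ≈ 3.0822, r(3.5) ≈ 3.1623.
On each subinterval the trapezoid contributes (Δs_i/2)·[r(s_{i-1}) + r(s_i)].
Sum ≈ 5.6407.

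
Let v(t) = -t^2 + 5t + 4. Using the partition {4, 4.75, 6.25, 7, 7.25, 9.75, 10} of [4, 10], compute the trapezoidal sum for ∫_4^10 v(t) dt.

-81.3125

Subinterval widths: 0.75, 1.5, 0.75, 0.25, 2.5, 0.25.
v(4) = 8, v(4.75) = 5.1875, v(6.25) = -3.8125, v(7) = -10, v(7.25) = -12.3125, v(9.75) = -42.3125, v(10) = -46.
On each subinterval the trapezoid contributes (Δt_i/2)·[v(t_{i-1}) + v(t_i)].
Sum = -81.3125.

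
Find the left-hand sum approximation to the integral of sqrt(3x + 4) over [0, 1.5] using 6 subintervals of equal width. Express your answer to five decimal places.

3.61357

Δx = (1.5 − 0)/6 = 0.25.
Left endpoints: 0, 0.25, 0.5, 0.75, 1, 1.25.
f(0) ≈ 2.00000, f(0.25) ≈ 2.17945, f(0.5) ≈ 2.34521, f(0.75) ≈ 2.50000, f(1) ≈ 2.64575, f(1.25) ≈ 2.78388.
Sum = Δx · [f(0) + f(0.25) + f(0.5) + ...].
Sum ≈ 3.61357.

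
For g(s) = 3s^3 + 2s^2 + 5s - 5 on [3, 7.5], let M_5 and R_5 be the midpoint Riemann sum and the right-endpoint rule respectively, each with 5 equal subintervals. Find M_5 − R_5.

M_5 = 2656.2121875.
R_5 = 3286.8225.
M_5 − R_5 = -630.6103125.

-630.6103125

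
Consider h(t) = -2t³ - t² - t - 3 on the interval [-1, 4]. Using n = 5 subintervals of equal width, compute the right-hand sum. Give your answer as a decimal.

-255

Δt = (4 − (-1))/5 = 1.
Right endpoints: 0, 1, 2, 3, 4.
h(0) = -3, h(1) = -7, h(2) = -25, h(3) = -69, h(4) = -151.
Sum = Δt · [h(0) + h(1) + h(2) + h(3) + h(4)].
Sum = -255.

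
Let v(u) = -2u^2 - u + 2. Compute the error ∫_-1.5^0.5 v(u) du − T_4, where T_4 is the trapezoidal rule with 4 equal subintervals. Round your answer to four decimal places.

Exact integral: ∫_-1.5^0.5 v(u) du ≈ 2.666667.
T_4 = 2.5.
Error ≈ 2.666667 − 2.5 ≈ 0.1667.

0.1667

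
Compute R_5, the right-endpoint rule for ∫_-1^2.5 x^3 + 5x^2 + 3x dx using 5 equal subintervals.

Δx = (2.5 − (-1))/5 = 0.7.
Right endpoints: -0.3, 0.4, 1.1, 1.8, 2.5.
f(-0.3) = -0.477, f(0.4) = 2.064, f(1.1) = 10.681, f(1.8) = 27.432, f(2.5) = 54.375.
Sum = Δx · [f(-0.3) + f(0.4) + f(1.1) + f(1.8) + f(2.5)].
Sum = 65.8525.

65.8525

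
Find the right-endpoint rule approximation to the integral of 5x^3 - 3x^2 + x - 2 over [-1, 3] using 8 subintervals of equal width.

Δx = (3 − (-1))/8 = 0.5.
Right endpoints: -0.5, 0, 0.5, 1, 1.5, 2, 2.5, 3.
f(-0.5) = -3.875, f(0) = -2, f(0.5) = -1.625, f(1) = 1, f(1.5) = 9.625, f(2) = 28, f(2.5) = 59.875, f(3) = 109.
Sum = Δx · [f(-0.5) + f(0) + f(0.5) + ...].
Sum = 100.

100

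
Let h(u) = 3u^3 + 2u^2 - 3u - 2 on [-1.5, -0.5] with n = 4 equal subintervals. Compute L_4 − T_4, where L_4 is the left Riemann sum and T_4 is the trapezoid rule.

L_4 = -1.
T_4 = -0.65625.
L_4 − T_4 = -0.34375.

-0.34375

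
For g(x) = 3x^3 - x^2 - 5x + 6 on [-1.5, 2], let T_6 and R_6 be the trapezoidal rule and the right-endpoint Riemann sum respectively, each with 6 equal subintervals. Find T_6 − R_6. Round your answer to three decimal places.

-4.339

T_6 ≈ 21.28458.
R_6 ≈ 25.62312.
T_6 − R_6 ≈ -4.339.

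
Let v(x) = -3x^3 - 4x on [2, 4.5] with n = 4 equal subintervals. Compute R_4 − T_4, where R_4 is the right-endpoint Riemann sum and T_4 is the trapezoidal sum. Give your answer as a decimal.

R_4 ≈ -413.862305.
T_4 ≈ -332.807617.
R_4 − T_4 = -81.0546875.

-81.0546875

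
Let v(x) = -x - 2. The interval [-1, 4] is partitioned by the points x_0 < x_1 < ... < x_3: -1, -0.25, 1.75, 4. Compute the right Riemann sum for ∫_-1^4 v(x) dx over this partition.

-22.3125

Subinterval widths: 0.75, 2, 2.25.
Right endpoints: -0.25, 1.75, 4.
v(-0.25) = -1.75, v(1.75) = -3.75, v(4) = -6.
Sum = Σ Δx_i · v(x_i).
Sum = -22.3125.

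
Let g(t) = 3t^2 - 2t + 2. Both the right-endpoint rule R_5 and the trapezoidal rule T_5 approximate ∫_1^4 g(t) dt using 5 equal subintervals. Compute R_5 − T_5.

R_5 = 66.24.
T_5 = 54.54.
R_5 − T_5 = 11.7.

11.7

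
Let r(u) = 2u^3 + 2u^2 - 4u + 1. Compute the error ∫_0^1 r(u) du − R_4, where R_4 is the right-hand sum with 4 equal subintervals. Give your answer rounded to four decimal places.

Exact integral: ∫_0^1 r(u) du ≈ 0.166667.
R_4 = 0.21875.
Error ≈ 0.166667 − 0.21875 ≈ -0.0521.

-0.0521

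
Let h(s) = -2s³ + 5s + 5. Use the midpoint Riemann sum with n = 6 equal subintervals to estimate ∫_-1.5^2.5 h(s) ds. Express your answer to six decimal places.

Δs = (2.5 − (-1.5))/6 = 2/3.
Midpoints: -7/6, -0.5, 1/6, 5/6, 1.5, 13/6.
h(-7/6) = 253/108, h(-0.5) = 2.75, h(1/6) = 629/108, h(5/6) = 865/108, h(1.5) = 5.75, h(13/6) = -487/108.
Sum = Δs · [h(-7/6) + h(-0.5) + h(1/6) + ...].
Sum ≈ 13.444444.

13.444444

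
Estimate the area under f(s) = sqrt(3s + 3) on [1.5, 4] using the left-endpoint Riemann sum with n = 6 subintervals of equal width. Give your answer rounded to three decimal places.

Δs = (4 − 1.5)/6 = 5/12.
Left endpoints: 1.5, 23/12, 7/3, 2.75, 19/6, 43/12.
f(1.5) ≈ 2.739, f(23/12) ≈ 2.958, f(7/3) ≈ 3.162, f(2.75) ≈ 3.354, f(19/6) ≈ 3.536, f(43/12) ≈ 3.708.
Sum = Δs · [f(1.5) + f(23/12) + f(7/3) + ...].
Sum ≈ 8.107.

8.107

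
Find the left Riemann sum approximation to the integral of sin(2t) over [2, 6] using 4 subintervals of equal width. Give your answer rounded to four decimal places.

Δt = (6 − 2)/4 = 1.
Left endpoints: 2, 3, 4, 5.
f(2) ≈ -0.7568, f(3) ≈ -0.2794, f(4) ≈ 0.9894, f(5) ≈ -0.5440.
Sum = Δt · [f(2) + f(3) + f(4) + f(5)].
Sum ≈ -0.5909.

-0.5909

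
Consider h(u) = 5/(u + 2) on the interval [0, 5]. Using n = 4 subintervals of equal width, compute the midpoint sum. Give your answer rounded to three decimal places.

Δu = (5 − 0)/4 = 1.25.
Midpoints: 0.625, 1.875, 3.125, 4.375.
h(0.625) = 40/21, h(1.875) = 40/31, h(3.125) = 40/41, h(4.375) = 40/51.
Sum = Δu · [h(0.625) + h(1.875) + h(3.125) + h(4.375)].
Sum ≈ 6.194.

6.194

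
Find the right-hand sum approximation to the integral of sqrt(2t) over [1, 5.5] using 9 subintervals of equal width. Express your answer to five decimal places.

11.68534

Δt = (5.5 − 1)/9 = 0.5.
Right endpoints: 1.5, 2, 2.5, 3, 3.5, 4, 4.5, 5, 5.5.
f(1.5) ≈ 1.73205, f(2) ≈ 2.00000, f(2.5) ≈ 2.23607, f(3) ≈ 2.44949, f(3.5) ≈ 2.64575, f(4) ≈ 2.82843, f(4.5) ≈ 3.00000, f(5) ≈ 3.16228, f(5.5) ≈ 3.31662.
Sum = Δt · [f(1.5) + f(2) + f(2.5) + ...].
Sum ≈ 11.68534.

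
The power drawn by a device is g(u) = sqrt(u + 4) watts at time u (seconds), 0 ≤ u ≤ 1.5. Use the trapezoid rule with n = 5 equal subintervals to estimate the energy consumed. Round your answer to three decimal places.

Δu = (1.5 − 0)/5 = 0.3.
g(0) ≈ 2.000, g(0.3) ≈ 2.074, g(0.6) ≈ 2.145, g(0.9) ≈ 2.214, g(1.2) ≈ 2.280, g(1.5) ≈ 2.345.
T_5 = (Δu/2)·[g(u_0) + 2g(u_1) + ... + 2g(u_{4}) + g(u_5)].
Sum ≈ 3.265.

3.265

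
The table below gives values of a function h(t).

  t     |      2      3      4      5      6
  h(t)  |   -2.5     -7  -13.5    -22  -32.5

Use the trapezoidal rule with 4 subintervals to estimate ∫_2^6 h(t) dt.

Δt = 1.
T_4 = (1/2)·[(-2.5) + 2·(-7) + 2·(-13.5) + 2·(-22) + (-32.5)] = -60.

-60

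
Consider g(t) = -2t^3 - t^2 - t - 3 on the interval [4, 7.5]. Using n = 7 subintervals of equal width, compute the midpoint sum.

Δt = (7.5 − 4)/7 = 0.5.
Midpoints: 4.25, 4.75, 5.25, 5.75, 6.25, 6.75, 7.25.
g(4.25) = -178.84375, g(4.75) = -244.65625, g(5.25) = -325.21875, g(5.75) = -422.03125, g(6.25) = -536.59375, g(6.75) = -670.40625, g(7.25) = -824.96875.
Sum = Δt · [g(4.25) + g(4.75) + g(5.25) + ...].
Sum = -1601.359375.

-1601.359375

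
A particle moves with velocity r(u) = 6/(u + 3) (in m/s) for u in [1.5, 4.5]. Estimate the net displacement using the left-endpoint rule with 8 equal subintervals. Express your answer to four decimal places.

Δu = (4.5 − 1.5)/8 = 0.375.
Left endpoints: 1.5, 1.875, 2.25, 2.625, 3, 3.375, 3.75, 4.125.
r(1.5) = 4/3, r(1.875) = 16/13, r(2.25) = 8/7, r(2.625) = 16/15, r(3) = 1, r(3.375) = 16/17, r(3.75) = 8/9, r(4.125) = 16/19.
Sum = Δu · [r(1.5) + r(1.875) + r(2.25) + ...].
Sum ≈ 3.1672.

3.1672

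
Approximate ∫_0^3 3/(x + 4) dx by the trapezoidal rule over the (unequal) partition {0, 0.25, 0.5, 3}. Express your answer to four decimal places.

Subinterval widths: 0.25, 0.25, 2.5.
f(0) = 0.75, f(0.25) = 12/17, f(0.5) = 2/3, f(3) = 3/7.
On each subinterval the trapezoid contributes (Δx_i/2)·[f(x_{i-1}) + f(x_i)].
Sum ≈ 1.7226.

1.7226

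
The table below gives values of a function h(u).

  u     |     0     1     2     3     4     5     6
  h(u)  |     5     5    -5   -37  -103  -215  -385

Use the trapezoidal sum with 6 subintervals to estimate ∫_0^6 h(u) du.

Δu = 1.
T_6 = (1/2)·[5 + 2·5 + 2·(-5) + 2·(-37) + 2·(-103) + 2·(-215) + (-385)] = -545.

-545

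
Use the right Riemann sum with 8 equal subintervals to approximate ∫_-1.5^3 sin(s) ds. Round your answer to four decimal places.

Δs = (3 − (-1.5))/8 = 0.5625.
Right endpoints: -0.9375, -0.375, 0.1875, 0.75, 1.3125, 1.875, 2.4375, 3.
f(-0.9375) ≈ -0.8061, f(-0.375) ≈ -0.3663, f(0.1875) ≈ 0.1864, f(0.75) ≈ 0.6816, f(1.3125) ≈ 0.9668, f(1.875) ≈ 0.9541, f(2.4375) ≈ 0.6473, f(3) ≈ 0.1411.
Sum = Δs · [f(-0.9375) + f(-0.375) + f(0.1875) + ...].
Sum ≈ 1.3528.

1.3528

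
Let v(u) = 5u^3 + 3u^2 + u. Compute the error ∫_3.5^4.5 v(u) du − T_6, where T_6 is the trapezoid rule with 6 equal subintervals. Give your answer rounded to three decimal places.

-0.292

Exact integral: ∫_3.5^4.5 v(u) du = 377.25.
T_6 ≈ 377.54167.
Error ≈ 377.25 − 377.54167 ≈ -0.292.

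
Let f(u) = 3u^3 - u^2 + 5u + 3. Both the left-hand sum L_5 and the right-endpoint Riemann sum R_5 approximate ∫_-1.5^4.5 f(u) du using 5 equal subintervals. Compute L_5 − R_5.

-354.6

L_5 = 175.95.
R_5 = 530.55.
L_5 − R_5 = -354.6.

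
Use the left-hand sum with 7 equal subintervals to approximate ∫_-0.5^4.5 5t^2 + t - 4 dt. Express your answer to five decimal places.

Δt = (4.5 − (-0.5))/7 = 5/7.
Left endpoints: -0.5, 3/14, 13/14, 23/14, 33/14, 43/14, 53/14.
f(-0.5) = -3.25, f(3/14) = -697/196, f(13/14) = 243/196, f(23/14) = 2183/196, f(33/14) = 5123/196, f(43/14) = 9063/196, f(53/14) = 14003/196.
Sum = Δt · [f(-0.5) + f(3/14) + f(13/14) + ...].
Sum ≈ 106.70918.

106.70918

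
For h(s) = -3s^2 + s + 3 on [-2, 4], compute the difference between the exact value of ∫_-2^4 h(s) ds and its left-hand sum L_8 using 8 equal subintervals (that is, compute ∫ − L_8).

Exact integral: ∫_-2^4 h(s) ds = -48.
L_8 = -38.4375.
Error = -48 − (-38.4375) = -9.5625.

-9.5625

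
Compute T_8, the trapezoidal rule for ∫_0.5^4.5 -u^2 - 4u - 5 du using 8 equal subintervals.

-90.5

Δu = (4.5 − 0.5)/8 = 0.5.
f(0.5) = -7.25, f(1) = -10, f(1.5) = -13.25, f(2) = -17, f(2.5) = -21.25, f(3) = -26, f(3.5) = -31.25, f(4) = -37, f(4.5) = -43.25.
T_8 = (Δu/2)·[f(u_0) + 2f(u_1) + ... + 2f(u_{7}) + f(u_8)].
Sum = -90.5.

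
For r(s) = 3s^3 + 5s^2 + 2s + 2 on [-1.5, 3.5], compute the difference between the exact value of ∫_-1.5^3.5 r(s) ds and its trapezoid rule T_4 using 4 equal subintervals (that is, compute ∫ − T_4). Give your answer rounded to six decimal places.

-18.229167

Exact integral: ∫_-1.5^3.5 r(s) ds ≈ 205.83333333.
T_4 = 224.0625.
Error ≈ 205.83333333 − 224.0625 ≈ -18.229167.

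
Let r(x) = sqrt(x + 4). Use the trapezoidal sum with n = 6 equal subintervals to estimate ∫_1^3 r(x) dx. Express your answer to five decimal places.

4.89296

Δx = (3 − 1)/6 = 1/3.
r(1) ≈ 2.23607, r(4/3) ≈ 2.30940, r(5/3) ≈ 2.38048, r(2) ≈ 2.44949, r(7/3) ≈ 2.51661, r(8/3) ≈ 2.58199, r(3) ≈ 2.64575.
T_6 = (Δx/2)·[r(x_0) + 2r(x_1) + ... + 2r(x_{5}) + r(x_6)].
Sum ≈ 4.89296.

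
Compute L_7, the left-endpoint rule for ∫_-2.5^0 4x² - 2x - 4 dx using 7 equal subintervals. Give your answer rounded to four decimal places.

Δx = (0 − (-2.5))/7 = 5/14.
Left endpoints: -2.5, -15/7, -25/14, -10/7, -15/14, -5/7, -5/14.
f(-2.5) = 26, f(-15/7) = 914/49, f(-25/14) = 604/49, f(-10/7) = 344/49, f(-15/14) = 134/49, f(-5/7) = -26/49, f(-5/14) = -136/49.
Sum = Δx · [f(-2.5) + f(-15/7) + f(-25/14) + ...].
Sum ≈ 22.6531.

22.6531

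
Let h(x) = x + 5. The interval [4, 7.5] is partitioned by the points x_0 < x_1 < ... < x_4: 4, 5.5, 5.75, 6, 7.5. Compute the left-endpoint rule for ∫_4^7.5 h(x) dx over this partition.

35.3125

Subinterval widths: 1.5, 0.25, 0.25, 1.5.
Left endpoints: 4, 5.5, 5.75, 6.
h(4) = 9, h(5.5) = 10.5, h(5.75) = 10.75, h(6) = 11.
Sum = Σ Δx_i · h(x_i).
Sum = 35.3125.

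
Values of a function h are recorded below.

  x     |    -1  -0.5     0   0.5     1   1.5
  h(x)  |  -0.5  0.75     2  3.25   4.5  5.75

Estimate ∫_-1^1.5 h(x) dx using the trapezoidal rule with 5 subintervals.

6.5625

Δx = 0.5.
T_5 = (0.5/2)·[(-0.5) + 2·0.75 + 2·2 + 2·3.25 + 2·4.5 + 5.75] = 6.5625.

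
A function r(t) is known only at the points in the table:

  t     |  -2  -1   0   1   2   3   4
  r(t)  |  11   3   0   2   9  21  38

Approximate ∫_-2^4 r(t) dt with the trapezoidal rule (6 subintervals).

Δt = 1.
T_6 = (1/2)·[11 + 2·3 + 2·0 + 2·2 + 2·9 + 2·21 + 38] = 59.5.

59.5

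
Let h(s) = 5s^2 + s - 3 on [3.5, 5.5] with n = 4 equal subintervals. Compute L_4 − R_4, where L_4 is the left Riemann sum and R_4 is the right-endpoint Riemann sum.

L_4 = 186.25.
R_4 = 232.25.
L_4 − R_4 = -46.

-46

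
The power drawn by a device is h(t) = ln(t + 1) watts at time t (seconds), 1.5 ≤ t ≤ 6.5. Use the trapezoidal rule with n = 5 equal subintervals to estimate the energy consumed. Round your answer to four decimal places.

Δt = (6.5 − 1.5)/5 = 1.
h(1.5) ≈ 0.9163, h(2.5) ≈ 1.2528, h(3.5) ≈ 1.5041, h(4.5) ≈ 1.7047, h(5.5) ≈ 1.8718, h(6.5) ≈ 2.0149.
T_5 = (Δt/2)·[h(t_0) + 2h(t_1) + ... + 2h(t_{4}) + h(t_5)].
Sum ≈ 7.7990.

7.7990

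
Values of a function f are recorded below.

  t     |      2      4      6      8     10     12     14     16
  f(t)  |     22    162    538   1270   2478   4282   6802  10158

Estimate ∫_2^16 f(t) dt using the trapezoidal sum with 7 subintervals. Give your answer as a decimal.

41244

Δt = 2.
T_7 = (2/2)·[22 + 2·162 + 2·538 + 2·1270 + 2·2478 + 2·4282 + 2·6802 + 10158] = 41244.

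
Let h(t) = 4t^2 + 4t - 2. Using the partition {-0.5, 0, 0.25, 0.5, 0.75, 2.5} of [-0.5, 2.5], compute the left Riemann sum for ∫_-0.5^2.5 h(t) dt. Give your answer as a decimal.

Subinterval widths: 0.5, 0.25, 0.25, 0.25, 1.75.
Left endpoints: -0.5, 0, 0.25, 0.5, 0.75.
h(-0.5) = -3, h(0) = -2, h(0.25) = -0.75, h(0.5) = 1, h(0.75) = 3.25.
Sum = Σ Δt_i · h(t_i).
Sum = 3.75.

3.75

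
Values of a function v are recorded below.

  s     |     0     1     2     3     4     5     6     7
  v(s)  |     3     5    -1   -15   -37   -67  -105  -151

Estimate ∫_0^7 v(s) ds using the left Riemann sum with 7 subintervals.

Δs = 1.
Sum = 1·[3 + 5 + (-1) + (-15) + (-37) + (-67) + (-105)] = -217.

-217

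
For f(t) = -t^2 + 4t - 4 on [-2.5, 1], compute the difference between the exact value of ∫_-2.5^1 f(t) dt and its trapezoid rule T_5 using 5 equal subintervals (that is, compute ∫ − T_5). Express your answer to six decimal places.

0.285833

Exact integral: ∫_-2.5^1 f(t) dt ≈ -30.04166667.
T_5 = -30.3275.
Error ≈ -30.04166667 − (-30.3275) ≈ 0.285833.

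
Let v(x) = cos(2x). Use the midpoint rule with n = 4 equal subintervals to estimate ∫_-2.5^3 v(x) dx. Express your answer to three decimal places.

-0.868

Δx = (3 − (-2.5))/4 = 1.375.
Midpoints: -1.8125, -0.4375, 0.9375, 2.3125.
v(-1.8125) ≈ -0.885, v(-0.4375) ≈ 0.641, v(0.9375) ≈ -0.300, v(2.3125) ≈ -0.087.
Sum = Δx · [v(-1.8125) + v(-0.4375) + v(0.9375) + v(2.3125)].
Sum ≈ -0.868.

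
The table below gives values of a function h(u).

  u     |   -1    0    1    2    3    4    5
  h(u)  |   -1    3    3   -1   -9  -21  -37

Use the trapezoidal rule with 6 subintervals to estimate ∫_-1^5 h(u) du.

-44

Δu = 1.
T_6 = (1/2)·[(-1) + 2·3 + 2·3 + 2·(-1) + 2·(-9) + 2·(-21) + (-37)] = -44.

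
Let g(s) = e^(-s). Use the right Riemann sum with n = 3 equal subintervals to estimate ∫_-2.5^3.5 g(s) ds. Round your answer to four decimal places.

3.8041

Δs = (3.5 − (-2.5))/3 = 2.
Right endpoints: -0.5, 1.5, 3.5.
g(-0.5) ≈ 1.6487, g(1.5) ≈ 0.2231, g(3.5) ≈ 0.0302.
Sum = Δs · [g(-0.5) + g(1.5) + g(3.5)].
Sum ≈ 3.8041.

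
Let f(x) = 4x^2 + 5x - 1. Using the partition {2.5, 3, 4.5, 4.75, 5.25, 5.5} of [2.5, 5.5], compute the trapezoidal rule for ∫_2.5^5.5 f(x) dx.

260.4375

Subinterval widths: 0.5, 1.5, 0.25, 0.5, 0.25.
f(2.5) = 36.5, f(3) = 50, f(4.5) = 102.5, f(4.75) = 113, f(5.25) = 135.5, f(5.5) = 147.5.
On each subinterval the trapezoid contributes (Δx_i/2)·[f(x_{i-1}) + f(x_i)].
Sum = 260.4375.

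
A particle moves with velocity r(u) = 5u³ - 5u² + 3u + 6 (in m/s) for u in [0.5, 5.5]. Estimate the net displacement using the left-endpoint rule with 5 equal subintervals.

Δu = (5.5 − 0.5)/5 = 1.
Left endpoints: 0.5, 1.5, 2.5, 3.5, 4.5.
r(0.5) = 6.875, r(1.5) = 16.125, r(2.5) = 60.375, r(3.5) = 169.625, r(4.5) = 373.875.
Sum = Δu · [r(0.5) + r(1.5) + r(2.5) + r(3.5) + r(4.5)].
Sum = 626.875.

626.875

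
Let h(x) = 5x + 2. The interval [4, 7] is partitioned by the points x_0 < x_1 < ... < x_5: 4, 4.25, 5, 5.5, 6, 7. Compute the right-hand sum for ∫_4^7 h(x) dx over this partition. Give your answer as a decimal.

Subinterval widths: 0.25, 0.75, 0.5, 0.5, 1.
Right endpoints: 4.25, 5, 5.5, 6, 7.
h(4.25) = 23.25, h(5) = 27, h(5.5) = 29.5, h(6) = 32, h(7) = 37.
Sum = Σ Δx_i · h(x_i).
Sum = 93.8125.

93.8125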